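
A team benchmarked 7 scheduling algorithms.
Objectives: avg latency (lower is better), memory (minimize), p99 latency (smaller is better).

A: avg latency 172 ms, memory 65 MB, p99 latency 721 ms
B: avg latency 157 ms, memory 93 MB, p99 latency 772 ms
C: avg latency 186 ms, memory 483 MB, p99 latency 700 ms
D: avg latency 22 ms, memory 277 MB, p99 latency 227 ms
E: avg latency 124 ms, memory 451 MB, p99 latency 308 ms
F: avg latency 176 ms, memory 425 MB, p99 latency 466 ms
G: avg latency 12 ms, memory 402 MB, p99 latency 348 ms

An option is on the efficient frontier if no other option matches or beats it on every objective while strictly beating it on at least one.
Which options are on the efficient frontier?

A: not dominated (best memory).
B: not dominated.
C: dominated by D (avg latency 22≤186, memory 277≤483, p99 latency 227≤700).
D: not dominated (best p99 latency).
E: dominated by D (avg latency 22≤124, memory 277≤451, p99 latency 227≤308).
F: dominated by D (avg latency 22≤176, memory 277≤425, p99 latency 227≤466).
G: not dominated (best avg latency).

A, B, D, G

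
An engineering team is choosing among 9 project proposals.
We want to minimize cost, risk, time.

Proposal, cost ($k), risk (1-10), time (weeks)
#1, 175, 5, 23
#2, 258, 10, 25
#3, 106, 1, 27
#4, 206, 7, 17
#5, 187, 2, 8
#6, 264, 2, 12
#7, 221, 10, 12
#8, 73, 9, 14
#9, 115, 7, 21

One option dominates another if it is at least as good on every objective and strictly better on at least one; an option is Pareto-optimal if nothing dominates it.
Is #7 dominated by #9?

No

#9 vs #7: #9 is worse on time (21 vs 12), so it does not dominate #7.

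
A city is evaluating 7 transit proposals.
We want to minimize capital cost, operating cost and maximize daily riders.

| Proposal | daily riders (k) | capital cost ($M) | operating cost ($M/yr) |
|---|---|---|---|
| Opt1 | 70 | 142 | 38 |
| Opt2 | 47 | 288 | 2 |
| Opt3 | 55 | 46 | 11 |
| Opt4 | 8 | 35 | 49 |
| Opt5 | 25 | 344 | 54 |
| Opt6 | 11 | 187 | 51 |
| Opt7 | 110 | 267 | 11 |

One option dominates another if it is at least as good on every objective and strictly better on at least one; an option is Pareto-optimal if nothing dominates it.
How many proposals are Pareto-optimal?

5

Opt1: not dominated.
Opt2: not dominated (best operating cost).
Opt3: not dominated.
Opt4: not dominated (best capital cost).
Opt5: dominated by Opt1 (daily riders 70≥25, capital cost 142≤344, operating cost 38≤54).
Opt6: dominated by Opt1 (daily riders 70≥11, capital cost 142≤187, operating cost 38≤51).
Opt7: not dominated (best daily riders).
Pareto-optimal: Opt1, Opt2, Opt3, Opt4, Opt7 → 5.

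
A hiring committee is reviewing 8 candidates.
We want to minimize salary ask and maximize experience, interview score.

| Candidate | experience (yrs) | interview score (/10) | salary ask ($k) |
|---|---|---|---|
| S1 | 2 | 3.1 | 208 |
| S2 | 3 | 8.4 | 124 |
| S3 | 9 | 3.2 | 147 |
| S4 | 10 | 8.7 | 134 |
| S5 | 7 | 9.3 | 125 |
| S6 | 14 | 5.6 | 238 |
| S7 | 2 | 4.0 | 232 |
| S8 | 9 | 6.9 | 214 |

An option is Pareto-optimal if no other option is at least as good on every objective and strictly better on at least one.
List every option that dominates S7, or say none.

S2, S4, S5, S8

S2: experience 3≥2, interview score 8.4≥4.0, salary ask 124≤232 — dominates S7.
S4: experience 10≥2, interview score 8.7≥4.0, salary ask 134≤232 — dominates S7.
S5: experience 7≥2, interview score 9.3≥4.0, salary ask 125≤232 — dominates S7.
S8: experience 9≥2, interview score 6.9≥4.0, salary ask 214≤232 — dominates S7.
Others (S1, S3, S6) are each worse than S7 on at least one objective.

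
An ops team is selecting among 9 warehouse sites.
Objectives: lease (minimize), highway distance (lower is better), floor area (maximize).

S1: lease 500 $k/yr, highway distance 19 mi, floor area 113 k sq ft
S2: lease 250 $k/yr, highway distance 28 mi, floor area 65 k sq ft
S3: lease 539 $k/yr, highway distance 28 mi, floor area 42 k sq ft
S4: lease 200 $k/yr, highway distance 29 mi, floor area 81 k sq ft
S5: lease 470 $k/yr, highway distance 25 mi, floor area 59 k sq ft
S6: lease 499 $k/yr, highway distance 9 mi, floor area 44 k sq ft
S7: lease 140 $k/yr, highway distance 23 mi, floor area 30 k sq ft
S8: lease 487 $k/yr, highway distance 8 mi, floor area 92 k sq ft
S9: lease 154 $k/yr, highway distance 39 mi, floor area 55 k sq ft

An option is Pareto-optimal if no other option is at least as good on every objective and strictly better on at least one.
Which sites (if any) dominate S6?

S8: lease 487≤499, highway distance 8≤9, floor area 92≥44 — dominates S6.
Others (S1, S2, S3, S4, S5, S7, S9) are each worse than S6 on at least one objective.

S8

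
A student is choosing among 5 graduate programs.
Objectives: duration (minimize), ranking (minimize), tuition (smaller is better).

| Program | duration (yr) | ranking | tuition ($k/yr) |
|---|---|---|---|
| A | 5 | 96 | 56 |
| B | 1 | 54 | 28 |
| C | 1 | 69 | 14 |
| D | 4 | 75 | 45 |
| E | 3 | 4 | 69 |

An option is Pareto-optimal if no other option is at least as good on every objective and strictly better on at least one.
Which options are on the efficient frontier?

B, C, E

A: dominated by B (duration 1≤5, ranking 54≤96, tuition 28≤56).
B: not dominated.
C: not dominated (best tuition).
D: dominated by B (duration 1≤4, ranking 54≤75, tuition 28≤45).
E: not dominated (best ranking).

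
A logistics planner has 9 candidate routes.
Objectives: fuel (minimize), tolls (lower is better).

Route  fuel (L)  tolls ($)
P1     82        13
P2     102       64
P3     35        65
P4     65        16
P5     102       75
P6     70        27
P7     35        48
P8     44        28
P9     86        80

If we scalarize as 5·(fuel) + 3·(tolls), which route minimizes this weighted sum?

P8

P1: 5·82 + 3·13 = 449
P2: 5·102 + 3·64 = 702
P3: 5·35 + 3·65 = 370
P4: 5·65 + 3·16 = 373
P5: 5·102 + 3·75 = 735
P6: 5·70 + 3·27 = 431
P7: 5·35 + 3·48 = 319
P8: 5·44 + 3·28 = 304
P9: 5·86 + 3·80 = 670
Lowest: P8 at 304.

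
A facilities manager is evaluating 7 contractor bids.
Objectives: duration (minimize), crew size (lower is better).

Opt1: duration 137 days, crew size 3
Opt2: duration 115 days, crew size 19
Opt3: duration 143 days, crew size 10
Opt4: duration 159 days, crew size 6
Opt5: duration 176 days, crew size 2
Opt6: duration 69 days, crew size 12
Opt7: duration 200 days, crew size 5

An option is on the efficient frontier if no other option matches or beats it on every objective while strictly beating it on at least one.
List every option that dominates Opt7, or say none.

Opt1, Opt5

Opt1: duration 137≤200, crew size 3≤5 — dominates Opt7.
Opt5: duration 176≤200, crew size 2≤5 — dominates Opt7.
Others (Opt2, Opt3, Opt4, Opt6) are each worse than Opt7 on at least one objective.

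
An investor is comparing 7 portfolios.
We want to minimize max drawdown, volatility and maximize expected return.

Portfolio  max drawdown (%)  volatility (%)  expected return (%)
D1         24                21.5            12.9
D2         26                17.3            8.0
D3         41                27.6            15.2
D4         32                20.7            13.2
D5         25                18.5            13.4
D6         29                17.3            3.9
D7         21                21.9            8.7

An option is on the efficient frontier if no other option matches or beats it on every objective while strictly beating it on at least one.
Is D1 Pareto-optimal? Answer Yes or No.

Yes

D2: worse on max drawdown (26 vs 24).
D3: worse on max drawdown (41 vs 24).
D4: worse on max drawdown (32 vs 24).
D5: worse on max drawdown (25 vs 24).
D6: worse on max drawdown (29 vs 24).
D7: worse on volatility (21.9 vs 21.5).
No option is at least as good as D1 on every objective and strictly better on one.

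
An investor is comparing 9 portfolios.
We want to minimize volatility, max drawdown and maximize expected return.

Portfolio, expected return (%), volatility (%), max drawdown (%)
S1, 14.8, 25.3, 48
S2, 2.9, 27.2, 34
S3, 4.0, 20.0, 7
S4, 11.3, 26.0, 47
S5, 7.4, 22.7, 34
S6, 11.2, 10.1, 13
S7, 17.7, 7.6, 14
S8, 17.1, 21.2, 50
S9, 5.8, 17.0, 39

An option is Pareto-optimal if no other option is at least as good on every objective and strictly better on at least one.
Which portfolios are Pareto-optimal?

S1: dominated by S7 (expected return 17.7≥14.8, volatility 7.6≤25.3, max drawdown 14≤48).
S2: dominated by S3 (expected return 4.0≥2.9, volatility 20.0≤27.2, max drawdown 7≤34).
S3: not dominated (best max drawdown).
S4: dominated by S7 (expected return 17.7≥11.3, volatility 7.6≤26.0, max drawdown 14≤47).
S5: dominated by S6 (expected return 11.2≥7.4, volatility 10.1≤22.7, max drawdown 13≤34).
S6: not dominated.
S7: not dominated (best expected return).
S8: dominated by S7 (expected return 17.7≥17.1, volatility 7.6≤21.2, max drawdown 14≤50).
S9: dominated by S6 (expected return 11.2≥5.8, volatility 10.1≤17.0, max drawdown 13≤39).

S3, S6, S7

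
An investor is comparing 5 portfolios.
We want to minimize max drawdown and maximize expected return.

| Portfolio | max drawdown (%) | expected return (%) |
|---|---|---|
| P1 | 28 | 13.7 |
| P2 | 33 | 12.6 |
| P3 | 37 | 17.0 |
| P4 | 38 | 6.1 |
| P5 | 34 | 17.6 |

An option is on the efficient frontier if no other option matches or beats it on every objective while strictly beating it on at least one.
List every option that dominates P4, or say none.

P1, P2, P3, P5

P1: max drawdown 28≤38, expected return 13.7≥6.1 — dominates P4.
P2: max drawdown 33≤38, expected return 12.6≥6.1 — dominates P4.
P3: max drawdown 37≤38, expected return 17.0≥6.1 — dominates P4.
P5: max drawdown 34≤38, expected return 17.6≥6.1 — dominates P4.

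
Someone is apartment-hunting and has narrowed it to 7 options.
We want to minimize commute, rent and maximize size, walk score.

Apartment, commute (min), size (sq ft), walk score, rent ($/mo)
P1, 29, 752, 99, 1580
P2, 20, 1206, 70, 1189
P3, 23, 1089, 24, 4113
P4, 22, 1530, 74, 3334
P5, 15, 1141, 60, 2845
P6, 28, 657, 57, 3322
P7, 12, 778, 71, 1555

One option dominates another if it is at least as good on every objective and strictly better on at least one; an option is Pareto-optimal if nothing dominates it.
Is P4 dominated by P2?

P2 vs P4: P2 is worse on size (1206 vs 1530), so it does not dominate P4.

No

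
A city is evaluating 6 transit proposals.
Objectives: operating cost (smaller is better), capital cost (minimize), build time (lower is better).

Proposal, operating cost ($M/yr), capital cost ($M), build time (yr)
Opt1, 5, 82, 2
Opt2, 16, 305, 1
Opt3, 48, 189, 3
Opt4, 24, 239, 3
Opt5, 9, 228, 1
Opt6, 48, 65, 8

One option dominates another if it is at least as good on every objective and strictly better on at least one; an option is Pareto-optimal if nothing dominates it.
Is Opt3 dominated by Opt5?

Opt5 vs Opt3: Opt5 is worse on capital cost (228 vs 189), so it does not dominate Opt3.

No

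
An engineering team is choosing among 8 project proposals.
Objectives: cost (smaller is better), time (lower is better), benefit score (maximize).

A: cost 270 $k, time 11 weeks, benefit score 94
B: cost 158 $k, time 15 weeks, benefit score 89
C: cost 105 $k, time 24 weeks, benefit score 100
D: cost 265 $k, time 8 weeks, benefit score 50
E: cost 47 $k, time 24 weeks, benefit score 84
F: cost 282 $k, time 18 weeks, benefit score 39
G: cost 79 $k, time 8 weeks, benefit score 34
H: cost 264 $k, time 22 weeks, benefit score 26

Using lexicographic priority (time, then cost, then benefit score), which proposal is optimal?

First minimize time: best is 8, kept {D, G}.
Then minimize cost: best is 79, kept {G}.

G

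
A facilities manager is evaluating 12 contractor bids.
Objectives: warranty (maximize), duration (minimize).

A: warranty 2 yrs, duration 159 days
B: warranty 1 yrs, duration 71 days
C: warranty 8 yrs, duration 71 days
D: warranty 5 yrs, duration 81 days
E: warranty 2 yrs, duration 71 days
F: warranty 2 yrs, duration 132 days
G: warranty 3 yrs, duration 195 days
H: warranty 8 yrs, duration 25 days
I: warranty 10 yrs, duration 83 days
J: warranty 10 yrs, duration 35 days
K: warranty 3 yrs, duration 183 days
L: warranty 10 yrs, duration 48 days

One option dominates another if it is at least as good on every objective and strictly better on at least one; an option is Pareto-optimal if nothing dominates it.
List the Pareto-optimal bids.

H, J

A: dominated by C (warranty 8≥2, duration 71≤159).
B: dominated by C (warranty 8≥1, duration 71≤71).
C: dominated by H (warranty 8≥8, duration 25≤71).
D: dominated by C (warranty 8≥5, duration 71≤81).
E: dominated by C (warranty 8≥2, duration 71≤71).
F: dominated by C (warranty 8≥2, duration 71≤132).
G: dominated by C (warranty 8≥3, duration 71≤195).
H: not dominated (best duration).
I: dominated by J (warranty 10≥10, duration 35≤83).
J: not dominated.
K: dominated by C (warranty 8≥3, duration 71≤183).
L: dominated by J (warranty 10≥10, duration 35≤48).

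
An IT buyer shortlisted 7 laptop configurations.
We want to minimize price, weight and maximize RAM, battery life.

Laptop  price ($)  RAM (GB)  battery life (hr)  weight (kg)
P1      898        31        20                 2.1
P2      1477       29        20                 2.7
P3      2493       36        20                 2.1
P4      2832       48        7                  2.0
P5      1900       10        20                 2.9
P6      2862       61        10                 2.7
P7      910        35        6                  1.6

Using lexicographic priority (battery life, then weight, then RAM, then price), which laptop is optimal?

P3

First maximize battery life: best is 20, kept {P1, P2, P3, P5}.
Then minimize weight: best is 2.1, kept {P1, P3}.
Then maximize RAM: best is 36, kept {P3}.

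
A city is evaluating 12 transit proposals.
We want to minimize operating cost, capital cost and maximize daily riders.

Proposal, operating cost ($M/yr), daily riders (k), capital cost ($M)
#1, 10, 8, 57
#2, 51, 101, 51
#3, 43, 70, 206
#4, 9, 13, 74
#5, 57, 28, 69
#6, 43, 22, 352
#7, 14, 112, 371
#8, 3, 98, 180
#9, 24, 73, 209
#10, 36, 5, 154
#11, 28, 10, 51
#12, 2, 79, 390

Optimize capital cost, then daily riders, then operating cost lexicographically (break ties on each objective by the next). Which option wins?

First minimize capital cost: best is 51, kept {#2, #11}.
Then maximize daily riders: best is 101, kept {#2}.

#2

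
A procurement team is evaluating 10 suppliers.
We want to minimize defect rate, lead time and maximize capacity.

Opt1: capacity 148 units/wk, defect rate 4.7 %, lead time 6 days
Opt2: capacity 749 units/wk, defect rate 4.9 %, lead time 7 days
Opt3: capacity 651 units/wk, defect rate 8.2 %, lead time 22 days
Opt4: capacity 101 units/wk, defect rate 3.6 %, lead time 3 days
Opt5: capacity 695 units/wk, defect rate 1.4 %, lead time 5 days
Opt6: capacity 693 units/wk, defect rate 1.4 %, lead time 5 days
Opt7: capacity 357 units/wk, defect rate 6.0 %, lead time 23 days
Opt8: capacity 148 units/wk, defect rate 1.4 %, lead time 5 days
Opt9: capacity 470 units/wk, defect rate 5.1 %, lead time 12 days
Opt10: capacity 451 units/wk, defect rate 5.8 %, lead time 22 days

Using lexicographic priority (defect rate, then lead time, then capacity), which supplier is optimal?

First minimize defect rate: best is 1.4, kept {Opt5, Opt6, Opt8}.
Then minimize lead time: best is 5, kept {Opt5, Opt6, Opt8}.
Then maximize capacity: best is 695, kept {Opt5}.

Opt5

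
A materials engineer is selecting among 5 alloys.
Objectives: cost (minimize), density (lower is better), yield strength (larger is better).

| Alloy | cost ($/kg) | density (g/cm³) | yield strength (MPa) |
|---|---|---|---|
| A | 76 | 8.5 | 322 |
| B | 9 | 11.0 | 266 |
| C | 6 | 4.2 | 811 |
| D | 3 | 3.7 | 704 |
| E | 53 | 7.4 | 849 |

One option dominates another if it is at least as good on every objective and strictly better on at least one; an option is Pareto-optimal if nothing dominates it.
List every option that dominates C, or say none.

A: worse on cost (76 vs 6).
B: worse on cost (9 vs 6).
D: worse on yield strength (704 vs 811).
E: worse on cost (53 vs 6).
No option dominates C.

none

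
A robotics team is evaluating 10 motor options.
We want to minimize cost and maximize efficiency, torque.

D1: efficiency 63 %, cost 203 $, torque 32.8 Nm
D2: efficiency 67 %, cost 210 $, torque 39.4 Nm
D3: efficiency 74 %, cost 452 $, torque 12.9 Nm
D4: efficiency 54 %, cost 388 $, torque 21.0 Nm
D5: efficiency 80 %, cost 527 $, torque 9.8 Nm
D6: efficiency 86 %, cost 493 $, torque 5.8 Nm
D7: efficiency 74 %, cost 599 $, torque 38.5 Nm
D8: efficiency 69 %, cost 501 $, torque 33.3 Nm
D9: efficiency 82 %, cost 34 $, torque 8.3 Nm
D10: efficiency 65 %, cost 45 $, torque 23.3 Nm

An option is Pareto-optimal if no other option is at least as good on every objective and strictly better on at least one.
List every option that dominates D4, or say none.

D1: efficiency 63≥54, cost 203≤388, torque 32.8≥21.0 — dominates D4.
D2: efficiency 67≥54, cost 210≤388, torque 39.4≥21.0 — dominates D4.
D10: efficiency 65≥54, cost 45≤388, torque 23.3≥21.0 — dominates D4.
Others (D3, D5, D6, D7, D8, D9) are each worse than D4 on at least one objective.

D1, D2, D10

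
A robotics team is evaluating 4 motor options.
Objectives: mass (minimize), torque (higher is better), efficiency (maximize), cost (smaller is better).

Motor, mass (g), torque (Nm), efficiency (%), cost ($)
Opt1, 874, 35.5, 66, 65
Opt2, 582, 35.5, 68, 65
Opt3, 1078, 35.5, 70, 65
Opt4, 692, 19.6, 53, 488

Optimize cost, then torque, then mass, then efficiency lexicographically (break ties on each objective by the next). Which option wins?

First minimize cost: best is 65, kept {Opt1, Opt2, Opt3}.
Then maximize torque: best is 35.5, kept {Opt1, Opt2, Opt3}.
Then minimize mass: best is 582, kept {Opt2}.

Opt2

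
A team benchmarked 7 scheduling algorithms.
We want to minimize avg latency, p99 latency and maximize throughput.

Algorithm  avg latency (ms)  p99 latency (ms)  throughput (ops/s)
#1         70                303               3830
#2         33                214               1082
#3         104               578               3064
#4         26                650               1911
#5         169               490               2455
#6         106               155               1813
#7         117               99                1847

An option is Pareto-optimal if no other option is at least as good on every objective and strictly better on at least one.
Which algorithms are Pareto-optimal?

#1: not dominated (best throughput).
#2: not dominated.
#3: dominated by #1 (avg latency 70≤104, p99 latency 303≤578, throughput 3830≥3064).
#4: not dominated (best avg latency).
#5: dominated by #1 (avg latency 70≤169, p99 latency 303≤490, throughput 3830≥2455).
#6: not dominated.
#7: not dominated (best p99 latency).

#1, #2, #4, #6, #7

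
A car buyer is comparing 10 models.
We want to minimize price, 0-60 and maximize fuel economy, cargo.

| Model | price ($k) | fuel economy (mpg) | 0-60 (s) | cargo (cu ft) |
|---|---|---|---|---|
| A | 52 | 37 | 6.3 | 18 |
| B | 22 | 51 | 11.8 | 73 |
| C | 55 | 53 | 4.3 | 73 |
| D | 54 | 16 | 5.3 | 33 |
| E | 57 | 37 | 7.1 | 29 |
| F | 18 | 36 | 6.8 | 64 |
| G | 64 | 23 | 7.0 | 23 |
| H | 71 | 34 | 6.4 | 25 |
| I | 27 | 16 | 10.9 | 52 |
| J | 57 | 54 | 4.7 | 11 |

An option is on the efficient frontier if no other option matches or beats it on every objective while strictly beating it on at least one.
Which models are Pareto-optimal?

A, B, C, D, F, J

A: not dominated.
B: not dominated.
C: not dominated (best 0-60).
D: not dominated.
E: dominated by C (price 55≤57, fuel economy 53≥37, 0-60 4.3≤7.1, cargo 73≥29).
F: not dominated (best price).
G: dominated by C (price 55≤64, fuel economy 53≥23, 0-60 4.3≤7.0, cargo 73≥23).
H: dominated by C (price 55≤71, fuel economy 53≥34, 0-60 4.3≤6.4, cargo 73≥25).
I: dominated by F (price 18≤27, fuel economy 36≥16, 0-60 6.8≤10.9, cargo 64≥52).
J: not dominated (best fuel economy).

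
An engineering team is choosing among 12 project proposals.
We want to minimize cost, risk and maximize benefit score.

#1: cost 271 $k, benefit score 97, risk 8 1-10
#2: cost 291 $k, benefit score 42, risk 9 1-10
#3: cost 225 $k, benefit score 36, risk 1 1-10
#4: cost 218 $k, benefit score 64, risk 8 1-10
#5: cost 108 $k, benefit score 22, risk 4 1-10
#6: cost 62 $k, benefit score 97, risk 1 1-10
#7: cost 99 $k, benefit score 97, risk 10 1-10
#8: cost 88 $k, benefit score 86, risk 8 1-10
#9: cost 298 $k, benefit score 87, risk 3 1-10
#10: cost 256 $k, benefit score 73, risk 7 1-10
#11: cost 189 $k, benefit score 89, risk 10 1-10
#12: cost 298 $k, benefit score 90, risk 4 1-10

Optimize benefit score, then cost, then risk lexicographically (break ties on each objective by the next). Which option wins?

#6

First maximize benefit score: best is 97, kept {#1, #6, #7}.
Then minimize cost: best is 62, kept {#6}.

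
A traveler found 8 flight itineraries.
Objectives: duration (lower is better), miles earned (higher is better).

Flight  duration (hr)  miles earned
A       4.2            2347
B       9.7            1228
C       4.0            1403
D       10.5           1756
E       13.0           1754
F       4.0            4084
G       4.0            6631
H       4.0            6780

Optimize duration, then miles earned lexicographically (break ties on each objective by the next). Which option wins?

First minimize duration: best is 4.0, kept {C, F, G, H}.
Then maximize miles earned: best is 6780, kept {H}.

H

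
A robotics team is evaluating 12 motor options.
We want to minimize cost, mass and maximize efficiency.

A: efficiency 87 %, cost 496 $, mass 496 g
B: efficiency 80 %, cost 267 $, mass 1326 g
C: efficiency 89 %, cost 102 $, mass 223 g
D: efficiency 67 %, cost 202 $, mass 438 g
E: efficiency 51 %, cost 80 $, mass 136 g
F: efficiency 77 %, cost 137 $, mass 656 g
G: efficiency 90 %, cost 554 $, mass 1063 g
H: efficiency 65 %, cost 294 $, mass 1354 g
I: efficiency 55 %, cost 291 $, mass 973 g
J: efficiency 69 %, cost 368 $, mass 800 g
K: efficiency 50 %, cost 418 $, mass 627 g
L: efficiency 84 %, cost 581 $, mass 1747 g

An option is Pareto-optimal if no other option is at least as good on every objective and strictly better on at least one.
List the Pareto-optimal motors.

A: dominated by C (efficiency 89≥87, cost 102≤496, mass 223≤496).
B: dominated by C (efficiency 89≥80, cost 102≤267, mass 223≤1326).
C: not dominated.
D: dominated by C (efficiency 89≥67, cost 102≤202, mass 223≤438).
E: not dominated (best cost).
F: dominated by C (efficiency 89≥77, cost 102≤137, mass 223≤656).
G: not dominated (best efficiency).
H: dominated by B (efficiency 80≥65, cost 267≤294, mass 1326≤1354).
I: dominated by C (efficiency 89≥55, cost 102≤291, mass 223≤973).
J: dominated by C (efficiency 89≥69, cost 102≤368, mass 223≤800).
K: dominated by C (efficiency 89≥50, cost 102≤418, mass 223≤627).
L: dominated by A (efficiency 87≥84, cost 496≤581, mass 496≤1747).

C, E, G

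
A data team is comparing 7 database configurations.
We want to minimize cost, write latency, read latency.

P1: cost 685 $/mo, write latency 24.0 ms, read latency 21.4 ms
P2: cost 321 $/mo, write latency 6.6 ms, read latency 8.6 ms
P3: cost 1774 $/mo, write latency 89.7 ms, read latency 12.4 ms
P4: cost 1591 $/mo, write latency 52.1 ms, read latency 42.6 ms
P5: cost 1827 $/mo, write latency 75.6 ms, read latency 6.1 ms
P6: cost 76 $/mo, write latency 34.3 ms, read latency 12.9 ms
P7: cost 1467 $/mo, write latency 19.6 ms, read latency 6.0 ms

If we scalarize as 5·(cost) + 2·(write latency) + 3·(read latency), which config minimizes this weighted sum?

P6

P1: 5·685 + 2·24.0 + 3·21.4 = 3537.2
P2: 5·321 + 2·6.6 + 3·8.6 = 1644.0
P3: 5·1774 + 2·89.7 + 3·12.4 = 9086.6
P4: 5·1591 + 2·52.1 + 3·42.6 = 8187.0
P5: 5·1827 + 2·75.6 + 3·6.1 = 9304.5
P6: 5·76 + 2·34.3 + 3·12.9 = 487.3
P7: 5·1467 + 2·19.6 + 3·6.0 = 7392.2
Lowest: P6 at 487.3.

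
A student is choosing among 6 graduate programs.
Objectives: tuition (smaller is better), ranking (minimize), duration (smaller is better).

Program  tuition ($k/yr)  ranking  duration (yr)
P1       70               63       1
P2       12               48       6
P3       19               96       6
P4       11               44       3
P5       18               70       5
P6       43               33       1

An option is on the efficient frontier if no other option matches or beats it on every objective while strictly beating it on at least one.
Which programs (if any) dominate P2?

P4: tuition 11≤12, ranking 44≤48, duration 3≤6 — dominates P2.
Others (P1, P3, P5, P6) are each worse than P2 on at least one objective.

P4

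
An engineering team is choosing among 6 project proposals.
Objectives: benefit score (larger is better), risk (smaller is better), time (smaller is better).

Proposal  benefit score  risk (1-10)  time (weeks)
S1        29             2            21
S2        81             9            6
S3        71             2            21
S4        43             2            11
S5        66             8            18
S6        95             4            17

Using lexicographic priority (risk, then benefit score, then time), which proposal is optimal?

S3

First minimize risk: best is 2, kept {S1, S3, S4}.
Then maximize benefit score: best is 71, kept {S3}.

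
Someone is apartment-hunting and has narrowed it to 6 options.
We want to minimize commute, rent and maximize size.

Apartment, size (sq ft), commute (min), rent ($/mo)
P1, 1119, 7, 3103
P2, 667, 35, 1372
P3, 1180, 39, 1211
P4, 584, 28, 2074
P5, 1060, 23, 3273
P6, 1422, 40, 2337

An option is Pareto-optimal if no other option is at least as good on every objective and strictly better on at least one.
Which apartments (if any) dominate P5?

P1: size 1119≥1060, commute 7≤23, rent 3103≤3273 — dominates P5.
Others (P2, P3, P4, P6) are each worse than P5 on at least one objective.

P1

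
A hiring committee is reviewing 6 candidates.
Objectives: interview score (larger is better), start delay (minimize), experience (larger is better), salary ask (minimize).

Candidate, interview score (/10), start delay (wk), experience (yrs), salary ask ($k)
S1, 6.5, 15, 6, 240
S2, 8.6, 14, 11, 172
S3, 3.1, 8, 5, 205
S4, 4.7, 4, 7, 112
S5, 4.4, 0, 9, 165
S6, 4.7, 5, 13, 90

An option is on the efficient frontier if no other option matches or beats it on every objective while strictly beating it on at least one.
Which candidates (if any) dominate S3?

S4, S5, S6

S4: interview score 4.7≥3.1, start delay 4≤8, experience 7≥5, salary ask 112≤205 — dominates S3.
S5: interview score 4.4≥3.1, start delay 0≤8, experience 9≥5, salary ask 165≤205 — dominates S3.
S6: interview score 4.7≥3.1, start delay 5≤8, experience 13≥5, salary ask 90≤205 — dominates S3.
Others (S1, S2) are each worse than S3 on at least one objective.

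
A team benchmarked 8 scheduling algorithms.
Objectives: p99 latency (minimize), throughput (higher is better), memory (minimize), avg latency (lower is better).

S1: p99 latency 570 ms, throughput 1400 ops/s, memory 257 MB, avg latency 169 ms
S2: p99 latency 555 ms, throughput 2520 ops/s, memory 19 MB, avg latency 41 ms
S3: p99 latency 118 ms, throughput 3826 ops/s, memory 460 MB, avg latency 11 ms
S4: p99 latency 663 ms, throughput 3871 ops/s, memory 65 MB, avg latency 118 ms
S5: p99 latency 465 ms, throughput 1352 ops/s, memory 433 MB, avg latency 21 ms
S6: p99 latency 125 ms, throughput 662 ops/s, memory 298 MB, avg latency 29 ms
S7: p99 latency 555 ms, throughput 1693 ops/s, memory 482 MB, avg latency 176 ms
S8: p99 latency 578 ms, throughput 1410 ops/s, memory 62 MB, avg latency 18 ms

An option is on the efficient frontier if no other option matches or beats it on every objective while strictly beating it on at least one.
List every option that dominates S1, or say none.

S2

S2: p99 latency 555≤570, throughput 2520≥1400, memory 19≤257, avg latency 41≤169 — dominates S1.
Others (S3, S4, S5, S6, S7, S8) are each worse than S1 on at least one objective.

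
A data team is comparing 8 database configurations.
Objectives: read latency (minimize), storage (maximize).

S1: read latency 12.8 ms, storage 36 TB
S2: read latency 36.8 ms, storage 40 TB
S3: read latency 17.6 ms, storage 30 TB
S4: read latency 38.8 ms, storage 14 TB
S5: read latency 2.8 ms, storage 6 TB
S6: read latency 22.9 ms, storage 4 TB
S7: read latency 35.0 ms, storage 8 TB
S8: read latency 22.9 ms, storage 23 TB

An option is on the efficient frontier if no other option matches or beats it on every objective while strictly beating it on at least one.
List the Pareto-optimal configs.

S1: not dominated.
S2: not dominated (best storage).
S3: dominated by S1 (read latency 12.8≤17.6, storage 36≥30).
S4: dominated by S1 (read latency 12.8≤38.8, storage 36≥14).
S5: not dominated (best read latency).
S6: dominated by S1 (read latency 12.8≤22.9, storage 36≥4).
S7: dominated by S1 (read latency 12.8≤35.0, storage 36≥8).
S8: dominated by S1 (read latency 12.8≤22.9, storage 36≥23).

S1, S2, S5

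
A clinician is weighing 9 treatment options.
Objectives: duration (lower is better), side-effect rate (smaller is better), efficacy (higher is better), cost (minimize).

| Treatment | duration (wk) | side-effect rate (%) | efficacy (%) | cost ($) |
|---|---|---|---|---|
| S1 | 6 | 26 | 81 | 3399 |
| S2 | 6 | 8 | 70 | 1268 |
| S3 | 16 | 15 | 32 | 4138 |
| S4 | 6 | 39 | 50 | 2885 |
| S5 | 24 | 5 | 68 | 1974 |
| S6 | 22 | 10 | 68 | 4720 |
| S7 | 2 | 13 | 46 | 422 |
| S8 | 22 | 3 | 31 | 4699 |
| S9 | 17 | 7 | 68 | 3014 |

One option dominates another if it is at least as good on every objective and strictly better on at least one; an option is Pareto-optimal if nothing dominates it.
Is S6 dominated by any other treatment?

Yes

S2 vs S6: duration 6≤22, side-effect rate 8≤10, efficacy 70≥68, cost 1268≤4720 — S2 is at least as good on every objective and strictly better on at least one, so S2 dominates S6.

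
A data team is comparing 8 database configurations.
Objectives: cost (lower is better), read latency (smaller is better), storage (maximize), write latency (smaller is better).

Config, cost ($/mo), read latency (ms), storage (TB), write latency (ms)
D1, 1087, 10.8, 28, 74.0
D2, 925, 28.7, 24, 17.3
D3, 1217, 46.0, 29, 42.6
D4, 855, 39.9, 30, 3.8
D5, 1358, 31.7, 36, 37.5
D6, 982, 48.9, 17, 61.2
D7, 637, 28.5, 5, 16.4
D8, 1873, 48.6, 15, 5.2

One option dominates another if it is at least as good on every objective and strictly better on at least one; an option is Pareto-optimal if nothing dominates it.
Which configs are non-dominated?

D1, D2, D4, D5, D7

D1: not dominated (best read latency).
D2: not dominated.
D3: dominated by D4 (cost 855≤1217, read latency 39.9≤46.0, storage 30≥29, write latency 3.8≤42.6).
D4: not dominated (best write latency).
D5: not dominated (best storage).
D6: dominated by D2 (cost 925≤982, read latency 28.7≤48.9, storage 24≥17, write latency 17.3≤61.2).
D7: not dominated (best cost).
D8: dominated by D4 (cost 855≤1873, read latency 39.9≤48.6, storage 30≥15, write latency 3.8≤5.2).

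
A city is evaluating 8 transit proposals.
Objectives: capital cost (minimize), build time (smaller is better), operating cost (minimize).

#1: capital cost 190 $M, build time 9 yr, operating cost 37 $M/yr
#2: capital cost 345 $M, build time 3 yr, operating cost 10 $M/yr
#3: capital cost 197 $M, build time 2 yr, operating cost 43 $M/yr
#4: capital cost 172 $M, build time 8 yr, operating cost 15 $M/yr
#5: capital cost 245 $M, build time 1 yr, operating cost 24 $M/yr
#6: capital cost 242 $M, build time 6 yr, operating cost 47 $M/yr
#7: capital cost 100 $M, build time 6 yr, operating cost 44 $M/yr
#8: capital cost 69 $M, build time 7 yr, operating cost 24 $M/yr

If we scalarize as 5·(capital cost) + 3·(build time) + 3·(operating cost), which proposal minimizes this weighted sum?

#8

#1: 5·190 + 3·9 + 3·37 = 1088
#2: 5·345 + 3·3 + 3·10 = 1764
#3: 5·197 + 3·2 + 3·43 = 1120
#4: 5·172 + 3·8 + 3·15 = 929
#5: 5·245 + 3·1 + 3·24 = 1300
#6: 5·242 + 3·6 + 3·47 = 1369
#7: 5·100 + 3·6 + 3·44 = 650
#8: 5·69 + 3·7 + 3·24 = 438
Lowest: #8 at 438.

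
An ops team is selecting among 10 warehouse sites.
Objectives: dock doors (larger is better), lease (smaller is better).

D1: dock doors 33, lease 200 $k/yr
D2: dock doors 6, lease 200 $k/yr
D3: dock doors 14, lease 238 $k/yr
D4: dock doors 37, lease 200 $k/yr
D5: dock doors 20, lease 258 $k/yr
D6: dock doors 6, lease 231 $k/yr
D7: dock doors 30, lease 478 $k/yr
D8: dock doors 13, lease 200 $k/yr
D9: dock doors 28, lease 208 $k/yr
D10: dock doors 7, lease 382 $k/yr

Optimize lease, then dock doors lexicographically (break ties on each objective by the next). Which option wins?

D4

First minimize lease: best is 200, kept {D1, D2, D4, D8}.
Then maximize dock doors: best is 37, kept {D4}.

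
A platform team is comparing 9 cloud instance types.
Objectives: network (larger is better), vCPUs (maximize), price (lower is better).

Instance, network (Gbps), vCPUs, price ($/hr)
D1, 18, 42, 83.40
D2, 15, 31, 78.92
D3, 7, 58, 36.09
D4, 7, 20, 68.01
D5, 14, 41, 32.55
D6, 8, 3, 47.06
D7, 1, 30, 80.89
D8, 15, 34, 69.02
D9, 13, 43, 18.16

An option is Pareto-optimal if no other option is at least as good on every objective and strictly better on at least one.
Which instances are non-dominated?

D1: not dominated (best network).
D2: dominated by D8 (network 15≥15, vCPUs 34≥31, price 69.02≤78.92).
D3: not dominated (best vCPUs).
D4: dominated by D3 (network 7≥7, vCPUs 58≥20, price 36.09≤68.01).
D5: not dominated.
D6: dominated by D5 (network 14≥8, vCPUs 41≥3, price 32.55≤47.06).
D7: dominated by D2 (network 15≥1, vCPUs 31≥30, price 78.92≤80.89).
D8: not dominated.
D9: not dominated (best price).

D1, D3, D5, D8, D9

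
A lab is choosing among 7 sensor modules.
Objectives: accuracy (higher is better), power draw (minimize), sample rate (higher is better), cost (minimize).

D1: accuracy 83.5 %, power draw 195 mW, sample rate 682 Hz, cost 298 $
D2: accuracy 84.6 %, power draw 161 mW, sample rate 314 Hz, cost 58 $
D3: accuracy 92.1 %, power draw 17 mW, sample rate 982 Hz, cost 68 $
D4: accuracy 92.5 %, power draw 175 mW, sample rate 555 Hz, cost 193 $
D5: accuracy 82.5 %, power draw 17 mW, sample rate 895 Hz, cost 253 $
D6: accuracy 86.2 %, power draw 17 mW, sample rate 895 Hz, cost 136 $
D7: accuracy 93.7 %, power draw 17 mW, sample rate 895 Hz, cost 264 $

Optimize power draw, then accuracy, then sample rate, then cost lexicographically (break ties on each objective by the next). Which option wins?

D7

First minimize power draw: best is 17, kept {D3, D5, D6, D7}.
Then maximize accuracy: best is 93.7, kept {D7}.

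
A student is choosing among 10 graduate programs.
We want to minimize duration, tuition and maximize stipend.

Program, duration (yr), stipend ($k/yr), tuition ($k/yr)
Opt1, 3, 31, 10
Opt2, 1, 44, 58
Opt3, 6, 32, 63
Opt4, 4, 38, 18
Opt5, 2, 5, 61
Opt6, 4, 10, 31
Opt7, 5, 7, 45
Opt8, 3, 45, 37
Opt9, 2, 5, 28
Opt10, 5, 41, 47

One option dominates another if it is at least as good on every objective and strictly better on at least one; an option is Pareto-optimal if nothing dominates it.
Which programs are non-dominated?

Opt1: not dominated (best tuition).
Opt2: not dominated (best duration).
Opt3: dominated by Opt2 (duration 1≤6, stipend 44≥32, tuition 58≤63).
Opt4: not dominated.
Opt5: dominated by Opt2 (duration 1≤2, stipend 44≥5, tuition 58≤61).
Opt6: dominated by Opt1 (duration 3≤4, stipend 31≥10, tuition 10≤31).
Opt7: dominated by Opt1 (duration 3≤5, stipend 31≥7, tuition 10≤45).
Opt8: not dominated (best stipend).
Opt9: not dominated.
Opt10: dominated by Opt8 (duration 3≤5, stipend 45≥41, tuition 37≤47).

Opt1, Opt2, Opt4, Opt8, Opt9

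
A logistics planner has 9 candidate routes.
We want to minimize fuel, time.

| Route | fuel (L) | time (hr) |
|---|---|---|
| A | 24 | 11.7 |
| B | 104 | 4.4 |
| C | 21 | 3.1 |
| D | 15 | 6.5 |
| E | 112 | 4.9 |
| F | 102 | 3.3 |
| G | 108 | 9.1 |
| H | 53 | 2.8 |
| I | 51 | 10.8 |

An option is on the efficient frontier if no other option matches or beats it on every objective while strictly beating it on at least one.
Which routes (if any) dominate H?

A: worse on time (11.7 vs 2.8).
B: worse on fuel (104 vs 53).
C: worse on time (3.1 vs 2.8).
D: worse on time (6.5 vs 2.8).
E: worse on fuel (112 vs 53).
F: worse on fuel (102 vs 53).
G: worse on fuel (108 vs 53).
I: worse on time (10.8 vs 2.8).
No option dominates H.

none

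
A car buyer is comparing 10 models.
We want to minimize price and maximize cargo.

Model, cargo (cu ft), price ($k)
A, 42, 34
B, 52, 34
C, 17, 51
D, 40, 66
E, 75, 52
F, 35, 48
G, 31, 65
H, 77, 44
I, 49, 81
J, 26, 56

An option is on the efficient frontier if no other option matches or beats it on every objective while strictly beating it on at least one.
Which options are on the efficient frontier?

A: dominated by B (cargo 52≥42, price 34≤34).
B: not dominated.
C: dominated by A (cargo 42≥17, price 34≤51).
D: dominated by A (cargo 42≥40, price 34≤66).
E: dominated by H (cargo 77≥75, price 44≤52).
F: dominated by A (cargo 42≥35, price 34≤48).
G: dominated by A (cargo 42≥31, price 34≤65).
H: not dominated (best cargo).
I: dominated by B (cargo 52≥49, price 34≤81).
J: dominated by A (cargo 42≥26, price 34≤56).

B, H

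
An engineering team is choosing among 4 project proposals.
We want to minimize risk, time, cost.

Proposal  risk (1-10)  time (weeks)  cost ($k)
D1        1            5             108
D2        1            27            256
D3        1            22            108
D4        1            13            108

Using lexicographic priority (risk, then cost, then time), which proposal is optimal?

First minimize risk: best is 1, kept {D1, D2, D3, D4}.
Then minimize cost: best is 108, kept {D1, D3, D4}.
Then minimize time: best is 5, kept {D1}.

D1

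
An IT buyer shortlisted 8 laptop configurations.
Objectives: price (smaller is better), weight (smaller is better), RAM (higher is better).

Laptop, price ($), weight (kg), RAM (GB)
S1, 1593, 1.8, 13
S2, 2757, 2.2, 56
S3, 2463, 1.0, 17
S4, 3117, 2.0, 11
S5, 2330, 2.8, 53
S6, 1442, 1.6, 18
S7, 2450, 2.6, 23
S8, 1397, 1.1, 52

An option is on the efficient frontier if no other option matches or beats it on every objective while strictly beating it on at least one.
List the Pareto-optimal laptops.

S1: dominated by S6 (price 1442≤1593, weight 1.6≤1.8, RAM 18≥13).
S2: not dominated (best RAM).
S3: not dominated (best weight).
S4: dominated by S1 (price 1593≤3117, weight 1.8≤2.0, RAM 13≥11).
S5: not dominated.
S6: dominated by S8 (price 1397≤1442, weight 1.1≤1.6, RAM 52≥18).
S7: dominated by S8 (price 1397≤2450, weight 1.1≤2.6, RAM 52≥23).
S8: not dominated (best price).

S2, S3, S5, S8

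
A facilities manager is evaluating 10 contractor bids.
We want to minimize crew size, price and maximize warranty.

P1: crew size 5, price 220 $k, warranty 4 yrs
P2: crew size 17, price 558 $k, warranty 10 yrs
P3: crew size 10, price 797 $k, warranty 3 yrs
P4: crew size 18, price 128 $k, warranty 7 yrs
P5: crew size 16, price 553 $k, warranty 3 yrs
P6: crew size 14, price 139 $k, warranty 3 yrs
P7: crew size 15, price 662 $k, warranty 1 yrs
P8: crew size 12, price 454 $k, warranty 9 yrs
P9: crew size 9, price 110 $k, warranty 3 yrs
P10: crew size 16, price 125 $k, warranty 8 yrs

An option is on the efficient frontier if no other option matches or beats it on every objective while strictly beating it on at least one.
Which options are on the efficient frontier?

P1, P2, P8, P9, P10

P1: not dominated (best crew size).
P2: not dominated (best warranty).
P3: dominated by P1 (crew size 5≤10, price 220≤797, warranty 4≥3).
P4: dominated by P10 (crew size 16≤18, price 125≤128, warranty 8≥7).
P5: dominated by P1 (crew size 5≤16, price 220≤553, warranty 4≥3).
P6: dominated by P9 (crew size 9≤14, price 110≤139, warranty 3≥3).
P7: dominated by P1 (crew size 5≤15, price 220≤662, warranty 4≥1).
P8: not dominated.
P9: not dominated (best price).
P10: not dominated.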